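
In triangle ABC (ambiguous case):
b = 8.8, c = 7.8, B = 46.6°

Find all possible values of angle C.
b/sin(B) = c/sin(C)  ⇒  sin(C) = c·sin(B)/b = 7.8·sin(46.6°)/8.8
sin(46.6°) ≈ 0.726575
sin(C) ≈ 7.8·0.726575/8.8 ≈ 5.66728/8.8 ≈ 0.644009
Candidate 1: C₁ = arcsin(0.644009) ≈ 40.0914°  →  A = 180° − 46.6° − 40.0914° ≈ 93.3086° > 0, valid
Candidate 2: C₂ = 180° − C₁ ≈ 139.909°  →  A = 180° − 46.6° − 139.909° ≈ -6.5086° ≤ 0, not a valid triangle

C = 40.09° (one solution)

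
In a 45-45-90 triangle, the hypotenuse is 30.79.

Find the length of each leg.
In a 45-45-90 triangle hypotenuse = leg·√2, so leg = hypotenuse/√2.
Leg = 30.79/√2 ≈ 30.79/1.41421 ≈ 21.7718

Each leg = 21.77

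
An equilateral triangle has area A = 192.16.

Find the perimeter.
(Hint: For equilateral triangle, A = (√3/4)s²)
A = (√3/4)s²  ⇒  s² = 4A/√3 = 4·192.16/√3 = 768.64/1.73205 ≈ 443.775
s ≈ √443.775 ≈ 21.066
Perimeter = 3s ≈ 3·21.066 ≈ 63.1979

Perimeter = 63.2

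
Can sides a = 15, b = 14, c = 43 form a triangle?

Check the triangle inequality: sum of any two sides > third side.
a + b vs c: 15 + 14 = 29 ≤ 43  ✗
a + c vs b: 15 + 43 = 58 > 14  ✓
b + c vs a: 14 + 43 = 57 > 15  ✓

No: 15 + 14 = 29 is not > 43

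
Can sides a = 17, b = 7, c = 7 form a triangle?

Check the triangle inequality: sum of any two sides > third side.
a + b vs c: 17 + 7 = 24 > 7  ✓
a + c vs b: 17 + 7 = 24 > 7  ✓
b + c vs a: 7 + 7 = 14 ≤ 17  ✗

No: 7 + 7 = 14 is not > 17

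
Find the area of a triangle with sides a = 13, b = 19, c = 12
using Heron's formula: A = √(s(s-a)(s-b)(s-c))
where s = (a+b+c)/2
s = (13 + 19 + 12)/2 = 44/2 = 22
s − a = 9, s − b = 3, s − c = 10
s(s−a)(s−b)(s−c) = 22·9·3·10 = 5940
Area = √5940 ≈ 77.0714

s = 22.0, Area = 77.07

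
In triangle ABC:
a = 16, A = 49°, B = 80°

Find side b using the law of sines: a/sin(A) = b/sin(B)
a/sin(A) = b/sin(B)  ⇒  b = a·sin(B)/sin(A) = 16·sin(80°)/sin(49°)
sin(80°) ≈ 0.984808, sin(49°) ≈ 0.75471
b ≈ 16·0.984808/0.75471 ≈ 15.7569/0.75471 ≈ 20.8781

b = 20.88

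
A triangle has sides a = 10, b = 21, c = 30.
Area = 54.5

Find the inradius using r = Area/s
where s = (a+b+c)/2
s = (10 + 21 + 30)/2 = 61/2 = 30.5
r = Area/s = 54.5/30.5 ≈ 1.78689

r = 1.787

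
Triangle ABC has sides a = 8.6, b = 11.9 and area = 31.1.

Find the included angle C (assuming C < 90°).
Area = ½·a·b·sin(C)  ⇒  sin(C) = 2·Area/(a·b) = 2·31.1/(8.6·11.9) = 62.2/102.34 ≈ 0.607778
C = arcsin(0.607778) ≈ 37.429° (taking the acute solution since C < 90°)

C = 37.43°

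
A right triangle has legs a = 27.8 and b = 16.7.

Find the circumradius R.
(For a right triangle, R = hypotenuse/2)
Hypotenuse c = √(a² + b²) = √(772.84 + 278.89) = √1051.73 ≈ 32.4304
R = c/2 ≈ 32.4304/2 ≈ 16.2152

R = 16.22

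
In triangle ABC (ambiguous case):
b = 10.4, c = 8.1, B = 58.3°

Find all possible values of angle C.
b/sin(B) = c/sin(C)  ⇒  sin(C) = c·sin(B)/b = 8.1·sin(58.3°)/10.4
sin(58.3°) ≈ 0.850811
sin(C) ≈ 8.1·0.850811/10.4 ≈ 6.89157/10.4 ≈ 0.662651
Candidate 1: C₁ = arcsin(0.662651) ≈ 41.5024°  →  A = 180° − 58.3° − 41.5024° ≈ 80.1976° > 0, valid
Candidate 2: C₂ = 180° − C₁ ≈ 138.498°  →  A = 180° − 58.3° − 138.498° ≈ -16.7976° ≤ 0, not a valid triangle

C = 41.5° (one solution)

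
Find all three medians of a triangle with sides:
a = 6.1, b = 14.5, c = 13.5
Median formula: m_a = ½√(2b² + 2c² − a²) (and cyclically). a² = 37.21, b² = 210.25, c² = 182.25.
m_a = ½√(2·210.25 + 2·182.25 − 37.21) = ½√747.79 ≈ ½·27.3457 ≈ 13.6729
m_b = ½√(2·37.21 + 2·182.25 − 210.25) = ½√228.67 ≈ ½·15.1218 ≈ 7.56092
m_c = ½√(2·37.21 + 2·210.25 − 182.25) = ½√312.67 ≈ ½·17.6825 ≈ 8.84124

m_a = 13.67, m_b = 7.561, m_c = 8.841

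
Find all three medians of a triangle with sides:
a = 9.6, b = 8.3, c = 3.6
Median formula: m_a = ½√(2b² + 2c² − a²) (and cyclically). a² = 92.16, b² = 68.89, c² = 12.96.
m_a = ½√(2·68.89 + 2·12.96 − 92.16) = ½√71.54 ≈ ½·8.45813 ≈ 4.22907
m_b = ½√(2·92.16 + 2·12.96 − 68.89) = ½√141.35 ≈ ½·11.8891 ≈ 5.94454
m_c = ½√(2·92.16 + 2·68.89 − 12.96) = ½√309.14 ≈ ½·17.5824 ≈ 8.79119

m_a = 4.229, m_b = 5.945, m_c = 8.791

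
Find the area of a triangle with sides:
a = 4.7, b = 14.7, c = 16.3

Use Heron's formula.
s = (4.7 + 14.7 + 16.3)/2 = 35.7/2 = 17.85
s − a = 13.15, s − b = 3.15, s − c = 1.55
s(s−a)(s−b)(s−c) = 17.85·13.15·3.15·1.55 ≈ 1146.06
Area = √1146.06 ≈ 33.8535

Area = 33.85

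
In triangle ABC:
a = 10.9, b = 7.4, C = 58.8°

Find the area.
Two sides and the included angle (SAS): A = ½·a·b·sin(C) = ½·10.9·7.4·sin(58.8°)
sin(58.8°) ≈ 0.855364
A ≈ ½·80.66·0.855364 = 40.33·0.855364 ≈ 34.4968

Area = 34.5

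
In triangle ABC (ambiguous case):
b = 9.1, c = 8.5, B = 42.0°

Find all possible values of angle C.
b/sin(B) = c/sin(C)  ⇒  sin(C) = c·sin(B)/b = 8.5·sin(42.0°)/9.1
sin(42.0°) ≈ 0.669131
sin(C) ≈ 8.5·0.669131/9.1 ≈ 5.68761/9.1 ≈ 0.625012
Candidate 1: C₁ = arcsin(0.625012) ≈ 38.6831°  →  A = 180° − 42.0° − 38.6831° ≈ 99.3169° > 0, valid
Candidate 2: C₂ = 180° − C₁ ≈ 141.317°  →  A = 180° − 42.0° − 141.317° ≈ -3.3169° ≤ 0, not a valid triangle

C = 38.68° (one solution)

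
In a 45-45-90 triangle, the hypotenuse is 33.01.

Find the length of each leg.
In a 45-45-90 triangle hypotenuse = leg·√2, so leg = hypotenuse/√2.
Leg = 33.01/√2 ≈ 33.01/1.41421 ≈ 23.3416

Each leg = 23.34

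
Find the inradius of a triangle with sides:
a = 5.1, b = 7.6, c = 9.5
r = Area/s where s is the semi-perimeter.
s = (5.1 + 7.6 + 9.5)/2 = 22.2/2 = 11.1
Area = √(s(s−a)(s−b)(s−c)) = √(11.1·6·3.5·1.6) ≈ √372.96 ≈ 19.3122
r ≈ 19.3122/11.1 ≈ 1.73984

r = 1.74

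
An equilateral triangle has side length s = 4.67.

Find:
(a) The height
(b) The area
(a) The height splits the triangle into two 30-60-90 halves: h = s·√3/2 = 4.67·1.73205/2 ≈ 8.08868/2 ≈ 4.04434
(b) Area = (√3/4)·s² = (√3/4)·4.67² = (√3/4)·21.8089 ≈ 0.433013·21.8089 ≈ 9.44353

Height = 4.044, Area = 9.444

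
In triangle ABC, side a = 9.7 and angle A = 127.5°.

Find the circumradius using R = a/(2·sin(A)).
R = a/(2·sin(A)) = 9.7/(2·sin(127.5°))
sin(127.5°) ≈ 0.793353
R ≈ 9.7/(2·0.793353) = 9.7/1.58671 ≈ 6.11329

R = 6.113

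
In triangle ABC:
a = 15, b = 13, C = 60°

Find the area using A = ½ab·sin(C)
A = ½·a·b·sin(C) = ½·15·13·sin(60°)
sin(60°) ≈ 0.866025
A ≈ ½·195·0.866025 = 97.5·0.866025 ≈ 84.4375

Area = 84.44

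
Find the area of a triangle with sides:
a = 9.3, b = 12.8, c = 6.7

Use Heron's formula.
s = (9.3 + 12.8 + 6.7)/2 = 28.8/2 = 14.4
s − a = 5.1, s − b = 1.6, s − c = 7.7
s(s−a)(s−b)(s−c) = 14.4·5.1·1.6·7.7 ≈ 904.781
Area = √904.781 ≈ 30.0796

Area = 30.08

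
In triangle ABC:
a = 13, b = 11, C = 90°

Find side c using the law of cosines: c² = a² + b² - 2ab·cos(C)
c² = 13² + 11² − 2·13·11·cos(90°)
cos(90°) ≈ 0
c² ≈ 169 + 121 − 286·(0) ≈ 290 − 0 ≈ 290
c ≈ √290 ≈ 17.0294

c = 17.03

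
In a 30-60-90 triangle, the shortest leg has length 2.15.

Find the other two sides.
In a 30-60-90 triangle the sides are in ratio 1 : √3 : 2 (short leg : long leg : hypotenuse).
Long leg = 2.15·√3 ≈ 2.15·1.73205 ≈ 3.72391
Hypotenuse = 2·2.15 = 4.3

Long leg = 2.15√3 = 3.724, Hypotenuse = 4.3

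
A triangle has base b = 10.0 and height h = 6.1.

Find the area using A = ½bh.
A = ½·b·h = ½·10.0·6.1 = ½·61 = 30.5

Area = 30.5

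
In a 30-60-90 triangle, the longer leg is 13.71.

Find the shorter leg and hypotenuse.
In a 30-60-90 triangle the sides are in ratio 1 : √3 : 2, so short leg = long leg/√3 and hypotenuse = 2·(short leg).
Short leg = 13.71/√3 ≈ 13.71/1.73205 ≈ 7.91547
Hypotenuse = 2·7.91547 ≈ 15.8309

Short leg = 7.915, Hypotenuse = 15.83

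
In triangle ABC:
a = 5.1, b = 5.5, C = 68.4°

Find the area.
Two sides and the included angle (SAS): A = ½·a·b·sin(C) = ½·5.1·5.5·sin(68.4°)
sin(68.4°) ≈ 0.929776
A ≈ ½·28.05·0.929776 = 14.025·0.929776 ≈ 13.0401

Area = 13.04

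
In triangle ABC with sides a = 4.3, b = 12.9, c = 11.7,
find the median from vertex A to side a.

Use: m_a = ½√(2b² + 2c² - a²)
m_a = ½√(2·12.9² + 2·11.7² − 4.3²) = ½√(2·166.41 + 2·136.89 − 18.49) = ½√(332.82 + 273.78 − 18.49) = ½√588.11
√588.11 ≈ 24.251, so m_a ≈ 12.1255

m_a = 12.13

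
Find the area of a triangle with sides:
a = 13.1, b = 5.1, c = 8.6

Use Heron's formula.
s = (13.1 + 5.1 + 8.6)/2 = 26.8/2 = 13.4
s − a = 0.3, s − b = 8.3, s − c = 4.8
s(s−a)(s−b)(s−c) = 13.4·0.3·8.3·4.8 ≈ 160.157
Area = √160.157 ≈ 12.6553

Area = 12.66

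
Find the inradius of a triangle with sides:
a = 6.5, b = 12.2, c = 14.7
r = Area/s where s is the semi-perimeter.
s = (6.5 + 12.2 + 14.7)/2 = 33.4/2 = 16.7
Area = √(s(s−a)(s−b)(s−c)) = √(16.7·10.2·4.5·2) ≈ √1533.06 ≈ 39.1543
r ≈ 39.1543/16.7 ≈ 2.34457

r = 2.345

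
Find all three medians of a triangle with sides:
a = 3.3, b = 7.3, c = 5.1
Median formula: m_a = ½√(2b² + 2c² − a²) (and cyclically). a² = 10.89, b² = 53.29, c² = 26.01.
m_a = ½√(2·53.29 + 2·26.01 − 10.89) = ½√147.71 ≈ ½·12.1536 ≈ 6.0768
m_b = ½√(2·10.89 + 2·26.01 − 53.29) = ½√20.51 ≈ ½·4.5288 ≈ 2.2644
m_c = ½√(2·10.89 + 2·53.29 − 26.01) = ½√102.35 ≈ ½·10.1168 ≈ 5.05841

m_a = 6.077, m_b = 2.264, m_c = 5.058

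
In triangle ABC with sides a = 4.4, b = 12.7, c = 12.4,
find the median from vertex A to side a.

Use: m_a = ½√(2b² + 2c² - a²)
m_a = ½√(2·12.7² + 2·12.4² − 4.4²) = ½√(2·161.29 + 2·153.76 − 19.36) = ½√(322.58 + 307.52 − 19.36) = ½√610.74
√610.74 ≈ 24.7132, so m_a ≈ 12.3566

m_a = 12.36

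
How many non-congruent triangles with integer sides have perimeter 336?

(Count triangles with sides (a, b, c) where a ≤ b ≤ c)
Let a ≤ b ≤ c with a + b + c = 336. The only binding inequality is a + b > c, i.e. 336 − c > c, so c < 336/2; and c ≥ 336/3 since c is the largest side.
So 112 ≤ c ≤ 167. For each c, b runs from ⌈(336 − c)/2⌉ up to c (then a = 336 − b − c satisfies 1 ≤ a ≤ b automatically), giving c − ⌈(336 − c)/2⌉ + 1 choices.
Summing over c: 1 + 2 + 4 + 5 + … + 82 + 83  (56 terms, c = 112, …, 167) = 2352
Check (closed form: nearest integer to p²/48 for even p, (p+3)²/48 for odd p): 336²/48 = 112896/48 ≈ 2352.00 → 2352

2352 triangles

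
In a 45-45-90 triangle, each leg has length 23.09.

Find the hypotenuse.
In a 45-45-90 triangle the sides are in ratio 1 : 1 : √2, so hypotenuse = leg·√2.
Hypotenuse = 23.09·√2 ≈ 23.09·1.41421 ≈ 32.6542

Hypotenuse = 23.09√2 = 32.65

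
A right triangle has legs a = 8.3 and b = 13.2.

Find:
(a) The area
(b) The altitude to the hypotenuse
(a) The legs are perpendicular, so Area = ½·a·b = ½·8.3·13.2 = ½·109.56 = 54.78
(b) Hypotenuse c = √(a² + b²) = √(68.89 + 174.24) = √243.13 ≈ 15.5926
    Area = ½·c·h_c  ⇒  h_c = 2·Area/c = 109.56/15.5926 ≈ 7.0264

Area = 54.78, h_c = 7.026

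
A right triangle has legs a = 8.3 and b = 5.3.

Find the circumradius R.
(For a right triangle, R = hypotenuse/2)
Hypotenuse c = √(a² + b²) = √(68.89 + 28.09) = √96.98 ≈ 9.84784
R = c/2 ≈ 9.84784/2 ≈ 4.92392

R = 4.924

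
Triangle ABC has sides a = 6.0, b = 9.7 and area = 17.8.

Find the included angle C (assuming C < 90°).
Area = ½·a·b·sin(C)  ⇒  sin(C) = 2·Area/(a·b) = 2·17.8/(6.0·9.7) = 35.6/58.2 ≈ 0.611684
C = arcsin(0.611684) ≈ 37.7114° (taking the acute solution since C < 90°)

C = 37.71°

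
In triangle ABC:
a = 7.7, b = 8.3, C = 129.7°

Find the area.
Two sides and the included angle (SAS): A = ½·a·b·sin(C) = ½·7.7·8.3·sin(129.7°)
sin(129.7°) ≈ 0.7694
A ≈ ½·63.91·0.7694 = 31.955·0.7694 ≈ 24.5862

Area = 24.59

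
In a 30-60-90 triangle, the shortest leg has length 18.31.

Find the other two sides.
In a 30-60-90 triangle the sides are in ratio 1 : √3 : 2 (short leg : long leg : hypotenuse).
Long leg = 18.31·√3 ≈ 18.31·1.73205 ≈ 31.7139
Hypotenuse = 2·18.31 = 36.62

Long leg = 18.31√3 = 31.71, Hypotenuse = 36.62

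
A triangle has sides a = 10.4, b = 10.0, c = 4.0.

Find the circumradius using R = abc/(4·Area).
First find the area with Heron's formula.
s = (10.4 + 10.0 + 4.0)/2 = 12.2
Area = √(s(s−a)(s−b)(s−c)) = √(12.2·1.8·2.2·8.2) ≈ √396.158 ≈ 19.9037
abc = 10.4·10.0·4.0 = 416
R = abc/(4·Area) ≈ 416/(4·19.9037) = 416/79.6149 ≈ 5.22515

R = 5.225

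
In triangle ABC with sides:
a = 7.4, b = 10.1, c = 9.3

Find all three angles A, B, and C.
Law of cosines for each angle (a² = 54.76, b² = 102.01, c² = 86.49):
cos(A) = (b² + c² − a²)/(2bc) = (102.01 + 86.49 − 54.76)/(2·10.1·9.3) = 133.74/187.86 ≈ 0.711913  ⇒  A ≈ 44.6092°
cos(B) = (a² + c² − b²)/(2ac) = (54.76 + 86.49 − 102.01)/(2·7.4·9.3) = 39.24/137.64 ≈ 0.285092  ⇒  B ≈ 73.4357°
cos(C) = (a² + b² − c²)/(2ab) = (54.76 + 102.01 − 86.49)/(2·7.4·10.1) = 70.28/149.48 ≈ 0.470163  ⇒  C ≈ 61.9551°
Check: A + B + C ≈ 180°

A = 44.61°, B = 73.44°, C = 61.96°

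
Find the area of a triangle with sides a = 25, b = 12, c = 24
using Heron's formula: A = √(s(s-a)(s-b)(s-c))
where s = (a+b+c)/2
s = (25 + 12 + 24)/2 = 61/2 = 30.5
s − a = 5.5, s − b = 18.5, s − c = 6.5
s(s−a)(s−b)(s−c) = 30.5·5.5·18.5·6.5 = 20171.9375
Area = √20171.9375 ≈ 142.028

s = 30.5, Area = 142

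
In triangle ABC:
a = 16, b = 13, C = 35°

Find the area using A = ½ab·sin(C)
A = ½·a·b·sin(C) = ½·16·13·sin(35°)
sin(35°) ≈ 0.573576
A ≈ ½·208·0.573576 = 104·0.573576 ≈ 59.6519

Area = 59.65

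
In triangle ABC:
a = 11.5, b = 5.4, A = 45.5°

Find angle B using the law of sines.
a/sin(A) = b/sin(B)  ⇒  sin(B) = b·sin(A)/a = 5.4·sin(45.5°)/11.5
sin(45.5°) ≈ 0.71325
sin(B) ≈ 5.4·0.71325/11.5 ≈ 3.85155/11.5 ≈ 0.334918
B = arcsin(0.334918) ≈ 19.5675°
(Since b ≤ a we need B ≤ A, so the obtuse alternative 180° − 19.5675° ≈ 160.432° is rejected.)

B = 19.57°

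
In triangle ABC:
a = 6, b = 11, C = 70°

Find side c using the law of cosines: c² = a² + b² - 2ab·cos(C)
c² = 6² + 11² − 2·6·11·cos(70°)
cos(70°) ≈ 0.34202
c² ≈ 36 + 121 − 132·(0.34202) ≈ 157 − 45.1467 ≈ 111.853
c ≈ √111.853 ≈ 10.5761

c = 10.58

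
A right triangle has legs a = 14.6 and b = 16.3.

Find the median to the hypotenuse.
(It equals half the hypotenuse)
Hypotenuse c = √(a² + b²) = √(213.16 + 265.69) = √478.85 ≈ 21.8826
Median to hypotenuse = c/2 ≈ 21.8826/2 ≈ 10.9413

Median = 10.94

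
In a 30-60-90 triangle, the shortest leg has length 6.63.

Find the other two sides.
In a 30-60-90 triangle the sides are in ratio 1 : √3 : 2 (short leg : long leg : hypotenuse).
Long leg = 6.63·√3 ≈ 6.63·1.73205 ≈ 11.4835
Hypotenuse = 2·6.63 = 13.26

Long leg = 6.63√3 = 11.48, Hypotenuse = 13.26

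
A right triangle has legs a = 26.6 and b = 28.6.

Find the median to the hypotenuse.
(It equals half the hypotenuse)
Hypotenuse c = √(a² + b²) = √(707.56 + 817.96) = √1525.52 ≈ 39.0579
Median to hypotenuse = c/2 ≈ 39.0579/2 ≈ 19.529

Median = 19.53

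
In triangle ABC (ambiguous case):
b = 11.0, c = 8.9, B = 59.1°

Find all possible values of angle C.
b/sin(B) = c/sin(C)  ⇒  sin(C) = c·sin(B)/b = 8.9·sin(59.1°)/11.0
sin(59.1°) ≈ 0.858065
sin(C) ≈ 8.9·0.858065/11.0 ≈ 7.63678/11.0 ≈ 0.694253
Candidate 1: C₁ = arcsin(0.694253) ≈ 43.9677°  →  A = 180° − 59.1° − 43.9677° ≈ 76.9323° > 0, valid
Candidate 2: C₂ = 180° − C₁ ≈ 136.032°  →  A = 180° − 59.1° − 136.032° ≈ -15.1323° ≤ 0, not a valid triangle

C = 43.97° (one solution)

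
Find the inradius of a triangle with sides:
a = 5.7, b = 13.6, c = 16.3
r = Area/s where s is the semi-perimeter.
s = (5.7 + 13.6 + 16.3)/2 = 35.6/2 = 17.8
Area = √(s(s−a)(s−b)(s−c)) = √(17.8·12.1·4.2·1.5) ≈ √1356.89 ≈ 36.836
r ≈ 36.836/17.8 ≈ 2.06944

r = 2.069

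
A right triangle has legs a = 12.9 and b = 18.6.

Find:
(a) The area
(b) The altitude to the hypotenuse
(a) The legs are perpendicular, so Area = ½·a·b = ½·12.9·18.6 = ½·239.94 = 119.97
(b) Hypotenuse c = √(a² + b²) = √(166.41 + 345.96) = √512.37 ≈ 22.6356
    Area = ½·c·h_c  ⇒  h_c = 2·Area/c = 239.94/22.6356 ≈ 10.6001

Area = 119.97, h_c = 10.6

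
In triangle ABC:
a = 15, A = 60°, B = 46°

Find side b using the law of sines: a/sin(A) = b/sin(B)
a/sin(A) = b/sin(B)  ⇒  b = a·sin(B)/sin(A) = 15·sin(46°)/sin(60°)
sin(46°) ≈ 0.71934, sin(60°) ≈ 0.866025
b ≈ 15·0.71934/0.866025 ≈ 10.7901/0.866025 ≈ 12.4593

b = 12.46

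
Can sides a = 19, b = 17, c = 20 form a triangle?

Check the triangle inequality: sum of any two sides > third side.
a + b vs c: 19 + 17 = 36 > 20  ✓
a + c vs b: 19 + 20 = 39 > 17  ✓
b + c vs a: 17 + 20 = 37 > 19  ✓

Yes, triangle inequality satisfied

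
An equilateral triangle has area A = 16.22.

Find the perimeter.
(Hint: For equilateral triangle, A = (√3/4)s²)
A = (√3/4)s²  ⇒  s² = 4A/√3 = 4·16.22/√3 = 64.88/1.73205 ≈ 37.4585
s ≈ √37.4585 ≈ 6.12033
Perimeter = 3s ≈ 3·6.12033 ≈ 18.361

Perimeter = 18.36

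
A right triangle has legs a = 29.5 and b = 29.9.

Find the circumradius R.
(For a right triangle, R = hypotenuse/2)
Hypotenuse c = √(a² + b²) = √(870.25 + 894.01) = √1764.26 ≈ 42.0031
R = c/2 ≈ 42.0031/2 ≈ 21.0015

R = 21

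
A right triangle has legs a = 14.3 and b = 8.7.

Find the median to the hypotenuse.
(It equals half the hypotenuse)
Hypotenuse c = √(a² + b²) = √(204.49 + 75.69) = √280.18 ≈ 16.7386
Median to hypotenuse = c/2 ≈ 16.7386/2 ≈ 8.36929

Median = 8.369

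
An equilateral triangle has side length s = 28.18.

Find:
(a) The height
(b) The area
(a) The height splits the triangle into two 30-60-90 halves: h = s·√3/2 = 28.18·1.73205/2 ≈ 48.8092/2 ≈ 24.4046
(b) Area = (√3/4)·s² = (√3/4)·28.18² = (√3/4)·794.1124 ≈ 0.433013·794.1124 ≈ 343.861

Height = 24.4, Area = 343.9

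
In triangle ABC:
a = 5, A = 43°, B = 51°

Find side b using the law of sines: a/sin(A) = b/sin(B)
a/sin(A) = b/sin(B)  ⇒  b = a·sin(B)/sin(A) = 5·sin(51°)/sin(43°)
sin(51°) ≈ 0.777146, sin(43°) ≈ 0.681998
b ≈ 5·0.777146/0.681998 ≈ 3.88573/0.681998 ≈ 5.69756

b = 5.698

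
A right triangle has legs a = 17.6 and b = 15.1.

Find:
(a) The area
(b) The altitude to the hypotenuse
(a) The legs are perpendicular, so Area = ½·a·b = ½·17.6·15.1 = ½·265.76 = 132.88
(b) Hypotenuse c = √(a² + b²) = √(309.76 + 228.01) = √537.77 ≈ 23.1899
    Area = ½·c·h_c  ⇒  h_c = 2·Area/c = 265.76/23.1899 ≈ 11.4602

Area = 132.88, h_c = 11.46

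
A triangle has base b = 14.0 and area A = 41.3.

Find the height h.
A = ½·b·h  ⇒  h = 2A/b = 2·41.3/14.0 = 82.6/14.0 ≈ 5.9

h = 5.9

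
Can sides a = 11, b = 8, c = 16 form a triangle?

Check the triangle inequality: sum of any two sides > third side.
a + b vs c: 11 + 8 = 19 > 16  ✓
a + c vs b: 11 + 16 = 27 > 8  ✓
b + c vs a: 8 + 16 = 24 > 11  ✓

Yes, triangle inequality satisfied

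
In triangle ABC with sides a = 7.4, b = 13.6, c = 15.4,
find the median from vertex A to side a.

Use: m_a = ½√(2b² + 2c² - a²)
m_a = ½√(2·13.6² + 2·15.4² − 7.4²) = ½√(2·184.96 + 2·237.16 − 54.76) = ½√(369.92 + 474.32 − 54.76) = ½√789.48
√789.48 ≈ 28.0977, so m_a ≈ 14.0488

m_a = 14.05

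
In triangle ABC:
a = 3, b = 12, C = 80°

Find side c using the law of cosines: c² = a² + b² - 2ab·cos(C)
c² = 3² + 12² − 2·3·12·cos(80°)
cos(80°) ≈ 0.173648
c² ≈ 9 + 144 − 72·(0.173648) ≈ 153 − 12.5027 ≈ 140.497
c ≈ √140.497 ≈ 11.8532

c = 11.85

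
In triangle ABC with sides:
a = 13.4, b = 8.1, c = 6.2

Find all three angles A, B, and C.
Law of cosines for each angle (a² = 179.56, b² = 65.61, c² = 38.44):
cos(A) = (b² + c² − a²)/(2bc) = (65.61 + 38.44 − 179.56)/(2·8.1·6.2) = -75.51/100.44 ≈ -0.751792  ⇒  A ≈ 138.746°
cos(B) = (a² + c² − b²)/(2ac) = (179.56 + 38.44 − 65.61)/(2·13.4·6.2) = 152.39/166.16 ≈ 0.917128  ⇒  B ≈ 23.4902°
cos(C) = (a² + b² − c²)/(2ab) = (179.56 + 65.61 − 38.44)/(2·13.4·8.1) = 206.73/217.08 ≈ 0.952322  ⇒  C ≈ 17.7639°
Check: A + B + C ≈ 180°

A = 138.7°, B = 23.49°, C = 17.76°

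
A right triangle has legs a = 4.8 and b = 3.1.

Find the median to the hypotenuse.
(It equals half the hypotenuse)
Hypotenuse c = √(a² + b²) = √(23.04 + 9.61) = √32.65 ≈ 5.71402
Median to hypotenuse = c/2 ≈ 5.71402/2 ≈ 2.85701

Median = 2.857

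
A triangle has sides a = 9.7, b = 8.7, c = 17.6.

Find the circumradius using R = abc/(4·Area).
First find the area with Heron's formula.
s = (9.7 + 8.7 + 17.6)/2 = 18
Area = √(s(s−a)(s−b)(s−c)) = √(18·8.3·9.3·0.4) ≈ √555.768 ≈ 23.5747
abc = 9.7·8.7·17.6 = 1485.264
R = abc/(4·Area) ≈ 1485.264/(4·23.5747) = 1485.264/94.2989 ≈ 15.7506

R = 15.75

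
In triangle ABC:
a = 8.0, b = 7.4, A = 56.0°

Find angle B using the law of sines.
a/sin(A) = b/sin(B)  ⇒  sin(B) = b·sin(A)/a = 7.4·sin(56.0°)/8.0
sin(56.0°) ≈ 0.829038
sin(B) ≈ 7.4·0.829038/8.0 ≈ 6.13488/8.0 ≈ 0.76686
B = arcsin(0.76686) ≈ 50.0727°
(Since b ≤ a we need B ≤ A, so the obtuse alternative 180° − 50.0727° ≈ 129.927° is rejected.)

B = 50.07°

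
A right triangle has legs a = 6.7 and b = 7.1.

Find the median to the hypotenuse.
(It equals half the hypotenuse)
Hypotenuse c = √(a² + b²) = √(44.89 + 50.41) = √95.3 ≈ 9.76217
Median to hypotenuse = c/2 ≈ 9.76217/2 ≈ 4.88109

Median = 4.881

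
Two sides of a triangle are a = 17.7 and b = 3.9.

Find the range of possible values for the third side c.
Triangle inequality: |a − b| < c < a + b
|a − b| = |17.7 − 3.9| = 13.8
a + b = 17.7 + 3.9 = 21.6

13.8 < c < 21.6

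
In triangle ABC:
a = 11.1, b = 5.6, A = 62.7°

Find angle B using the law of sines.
a/sin(A) = b/sin(B)  ⇒  sin(B) = b·sin(A)/a = 5.6·sin(62.7°)/11.1
sin(62.7°) ≈ 0.888617
sin(B) ≈ 5.6·0.888617/11.1 ≈ 4.97626/11.1 ≈ 0.448311
B = arcsin(0.448311) ≈ 26.6354°
(Since b ≤ a we need B ≤ A, so the obtuse alternative 180° − 26.6354° ≈ 153.365° is rejected.)

B = 26.64°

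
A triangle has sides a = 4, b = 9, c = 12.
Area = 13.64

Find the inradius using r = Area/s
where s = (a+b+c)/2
s = (4 + 9 + 12)/2 = 25/2 = 12.5
r = Area/s = 13.64/12.5 ≈ 1.0912

r = 1.091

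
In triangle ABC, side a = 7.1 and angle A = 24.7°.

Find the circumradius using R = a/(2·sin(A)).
R = a/(2·sin(A)) = 7.1/(2·sin(24.7°))
sin(24.7°) ≈ 0.417867
R ≈ 7.1/(2·0.417867) = 7.1/0.835734 ≈ 8.49552

R = 8.496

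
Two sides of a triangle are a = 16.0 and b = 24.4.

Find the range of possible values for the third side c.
Triangle inequality: |a − b| < c < a + b
|a − b| = |16.0 − 24.4| = 8.4
a + b = 16.0 + 24.4 = 40.4

8.4 < c < 40.4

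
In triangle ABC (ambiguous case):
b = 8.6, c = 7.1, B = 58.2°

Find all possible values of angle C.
b/sin(B) = c/sin(C)  ⇒  sin(C) = c·sin(B)/b = 7.1·sin(58.2°)/8.6
sin(58.2°) ≈ 0.849893
sin(C) ≈ 7.1·0.849893/8.6 ≈ 6.03424/8.6 ≈ 0.701656
Candidate 1: C₁ = arcsin(0.701656) ≈ 44.56°  →  A = 180° − 58.2° − 44.56° ≈ 77.24° > 0, valid
Candidate 2: C₂ = 180° − C₁ ≈ 135.44°  →  A = 180° − 58.2° − 135.44° ≈ -13.64° ≤ 0, not a valid triangle

C = 44.56° (one solution)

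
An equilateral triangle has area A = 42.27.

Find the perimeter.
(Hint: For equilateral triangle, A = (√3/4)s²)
A = (√3/4)s²  ⇒  s² = 4A/√3 = 4·42.27/√3 = 169.08/1.73205 ≈ 97.6184
s ≈ √97.6184 ≈ 9.8802
Perimeter = 3s ≈ 3·9.8802 ≈ 29.6406

Perimeter = 29.64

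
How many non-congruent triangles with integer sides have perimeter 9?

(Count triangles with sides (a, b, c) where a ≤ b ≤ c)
Let a ≤ b ≤ c with a + b + c = 9. The only binding inequality is a + b > c, i.e. 9 − c > c, so c < 9/2; and c ≥ 9/3 since c is the largest side.
So 3 ≤ c ≤ 4. For each c, b runs from ⌈(9 − c)/2⌉ up to c (then a = 9 − b − c satisfies 1 ≤ a ≤ b automatically), giving c − ⌈(9 − c)/2⌉ + 1 choices.
Summing over c: 1 + 2 = 3
Check (closed form: nearest integer to p²/48 for even p, (p+3)²/48 for odd p): (9+3)²/48 = 12²/48 = 144/48 ≈ 3.00 → 3

3 triangles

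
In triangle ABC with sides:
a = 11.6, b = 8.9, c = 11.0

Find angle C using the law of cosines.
c² = a² + b² − 2ab·cos(C)  ⇒  cos(C) = (a² + b² − c²)/(2ab)
cos(C) = (11.6² + 8.9² − 11.0²)/(2·11.6·8.9) = (134.56 + 79.21 − 121)/206.48 = 92.77/206.48 ≈ 0.449293
C = arccos(0.449293) ≈ 63.3017°

C = 63.3°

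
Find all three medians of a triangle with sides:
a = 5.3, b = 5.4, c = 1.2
Median formula: m_a = ½√(2b² + 2c² − a²) (and cyclically). a² = 28.09, b² = 29.16, c² = 1.44.
m_a = ½√(2·29.16 + 2·1.44 − 28.09) = ½√33.11 ≈ ½·5.75413 ≈ 2.87706
m_b = ½√(2·28.09 + 2·1.44 − 29.16) = ½√29.9 ≈ ½·5.46809 ≈ 2.73404
m_c = ½√(2·28.09 + 2·29.16 − 1.44) = ½√113.06 ≈ ½·10.633 ≈ 5.31648

m_a = 2.877, m_b = 2.734, m_c = 5.316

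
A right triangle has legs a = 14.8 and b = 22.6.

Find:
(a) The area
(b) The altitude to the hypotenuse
(a) The legs are perpendicular, so Area = ½·a·b = ½·14.8·22.6 = ½·334.48 = 167.24
(b) Hypotenuse c = √(a² + b²) = √(219.04 + 510.76) = √729.8 ≈ 27.0148
    Area = ½·c·h_c  ⇒  h_c = 2·Area/c = 334.48/27.0148 ≈ 12.3814

Area = 167.24, h_c = 12.38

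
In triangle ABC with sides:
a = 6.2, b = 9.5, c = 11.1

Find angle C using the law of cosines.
c² = a² + b² − 2ab·cos(C)  ⇒  cos(C) = (a² + b² − c²)/(2ab)
cos(C) = (6.2² + 9.5² − 11.1²)/(2·6.2·9.5) = (38.44 + 90.25 − 123.21)/117.8 = 5.48/117.8 ≈ 0.0465195
C = arccos(0.0465195) ≈ 87.3337°

C = 87.33°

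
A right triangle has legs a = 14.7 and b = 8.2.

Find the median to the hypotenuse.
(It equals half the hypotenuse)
Hypotenuse c = √(a² + b²) = √(216.09 + 67.24) = √283.33 ≈ 16.8324
Median to hypotenuse = c/2 ≈ 16.8324/2 ≈ 8.4162

Median = 8.416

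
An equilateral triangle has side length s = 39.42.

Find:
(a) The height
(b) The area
(a) The height splits the triangle into two 30-60-90 halves: h = s·√3/2 = 39.42·1.73205/2 ≈ 68.2774/2 ≈ 34.1387
(b) Area = (√3/4)·s² = (√3/4)·39.42² = (√3/4)·1553.9364 ≈ 0.433013·1553.9364 ≈ 672.874

Height = 34.14, Area = 672.9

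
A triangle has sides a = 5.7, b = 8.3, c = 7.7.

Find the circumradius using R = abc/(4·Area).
First find the area with Heron's formula.
s = (5.7 + 8.3 + 7.7)/2 = 10.85
Area = √(s(s−a)(s−b)(s−c)) = √(10.85·5.15·2.55·3.15) ≈ √448.836 ≈ 21.1858
abc = 5.7·8.3·7.7 = 364.287
R = abc/(4·Area) ≈ 364.287/(4·21.1858) = 364.287/84.743 ≈ 4.29873

R = 4.299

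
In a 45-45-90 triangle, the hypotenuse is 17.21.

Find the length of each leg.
In a 45-45-90 triangle hypotenuse = leg·√2, so leg = hypotenuse/√2.
Leg = 17.21/√2 ≈ 17.21/1.41421 ≈ 12.1693

Each leg = 12.17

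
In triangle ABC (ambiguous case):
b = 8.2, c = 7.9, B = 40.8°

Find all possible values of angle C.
b/sin(B) = c/sin(C)  ⇒  sin(C) = c·sin(B)/b = 7.9·sin(40.8°)/8.2
sin(40.8°) ≈ 0.653421
sin(C) ≈ 7.9·0.653421/8.2 ≈ 5.16202/8.2 ≈ 0.629515
Candidate 1: C₁ = arcsin(0.629515) ≈ 39.0143°  →  A = 180° − 40.8° − 39.0143° ≈ 100.186° > 0, valid
Candidate 2: C₂ = 180° − C₁ ≈ 140.986°  →  A = 180° − 40.8° − 140.986° ≈ -1.7857° ≤ 0, not a valid triangle

C = 39.01° (one solution)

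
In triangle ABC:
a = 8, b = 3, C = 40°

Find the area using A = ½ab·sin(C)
A = ½·a·b·sin(C) = ½·8·3·sin(40°)
sin(40°) ≈ 0.642788
A ≈ ½·24·0.642788 = 12·0.642788 ≈ 7.71345

Area = 7.713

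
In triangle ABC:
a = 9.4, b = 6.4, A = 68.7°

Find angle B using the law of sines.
a/sin(A) = b/sin(B)  ⇒  sin(B) = b·sin(A)/a = 6.4·sin(68.7°)/9.4
sin(68.7°) ≈ 0.931691
sin(B) ≈ 6.4·0.931691/9.4 ≈ 5.96282/9.4 ≈ 0.634343
B = arcsin(0.634343) ≈ 39.3713°
(Since b ≤ a we need B ≤ A, so the obtuse alternative 180° − 39.3713° ≈ 140.629° is rejected.)

B = 39.37°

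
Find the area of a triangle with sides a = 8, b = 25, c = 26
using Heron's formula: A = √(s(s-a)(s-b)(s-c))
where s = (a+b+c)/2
s = (8 + 25 + 26)/2 = 59/2 = 29.5
s − a = 21.5, s − b = 4.5, s − c = 3.5
s(s−a)(s−b)(s−c) = 29.5·21.5·4.5·3.5 = 9989.4375
Area = √9989.4375 ≈ 99.9472

s = 29.5, Area = 99.95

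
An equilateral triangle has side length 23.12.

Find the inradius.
r = Area/s with s the semi-perimeter.
Area = (√3/4)·23.12² = (√3/4)·534.5344 ≈ 0.433013·534.5344 ≈ 231.46
s = 3·23.12/2 = 34.68
r ≈ 231.46/34.68 ≈ 6.67417
(Equivalently r = side/(2√3) = 23.12/3.4641 ≈ 6.67417.)

r = 6.674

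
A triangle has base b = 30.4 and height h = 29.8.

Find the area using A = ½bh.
A = ½·b·h = ½·30.4·29.8 = ½·905.92 = 452.96

Area = 452.96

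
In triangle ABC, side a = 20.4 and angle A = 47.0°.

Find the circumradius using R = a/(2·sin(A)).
R = a/(2·sin(A)) = 20.4/(2·sin(47.0°))
sin(47.0°) ≈ 0.731354
R ≈ 20.4/(2·0.731354) = 20.4/1.46271 ≈ 13.9467

R = 13.95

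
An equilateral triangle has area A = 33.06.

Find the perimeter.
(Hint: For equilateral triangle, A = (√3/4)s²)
A = (√3/4)s²  ⇒  s² = 4A/√3 = 4·33.06/√3 = 132.24/1.73205 ≈ 76.3488
s ≈ √76.3488 ≈ 8.73778
Perimeter = 3s ≈ 3·8.73778 ≈ 26.2133

Perimeter = 26.21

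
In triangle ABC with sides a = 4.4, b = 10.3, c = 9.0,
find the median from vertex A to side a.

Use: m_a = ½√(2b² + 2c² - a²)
m_a = ½√(2·10.3² + 2·9.0² − 4.4²) = ½√(2·106.09 + 2·81 − 19.36) = ½√(212.18 + 162 − 19.36) = ½√354.82
√354.82 ≈ 18.8367, so m_a ≈ 9.41833

m_a = 9.418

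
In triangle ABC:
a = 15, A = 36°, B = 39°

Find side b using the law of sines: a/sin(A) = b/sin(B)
a/sin(A) = b/sin(B)  ⇒  b = a·sin(B)/sin(A) = 15·sin(39°)/sin(36°)
sin(39°) ≈ 0.62932, sin(36°) ≈ 0.587785
b ≈ 15·0.62932/0.587785 ≈ 9.43981/0.587785 ≈ 16.06

b = 16.06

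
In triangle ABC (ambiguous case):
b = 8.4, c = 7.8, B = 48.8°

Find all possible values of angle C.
b/sin(B) = c/sin(C)  ⇒  sin(C) = c·sin(B)/b = 7.8·sin(48.8°)/8.4
sin(48.8°) ≈ 0.752415
sin(C) ≈ 7.8·0.752415/8.4 ≈ 5.86884/8.4 ≈ 0.698671
Candidate 1: C₁ = arcsin(0.698671) ≈ 44.3205°  →  A = 180° − 48.8° − 44.3205° ≈ 86.8795° > 0, valid
Candidate 2: C₂ = 180° − C₁ ≈ 135.68°  →  A = 180° − 48.8° − 135.68° ≈ -4.4795° ≤ 0, not a valid triangle

C = 44.32° (one solution)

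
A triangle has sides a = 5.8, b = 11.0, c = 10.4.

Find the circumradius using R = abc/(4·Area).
First find the area with Heron's formula.
s = (5.8 + 11.0 + 10.4)/2 = 13.6
Area = √(s(s−a)(s−b)(s−c)) = √(13.6·7.8·2.6·3.2) ≈ √882.586 ≈ 29.7083
abc = 5.8·11.0·10.4 = 663.52
R = abc/(4·Area) ≈ 663.52/(4·29.7083) = 663.52/118.833 ≈ 5.58362

R = 5.584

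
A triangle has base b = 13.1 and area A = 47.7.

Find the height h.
A = ½·b·h  ⇒  h = 2A/b = 2·47.7/13.1 = 95.4/13.1 ≈ 7.28244

h = 7.282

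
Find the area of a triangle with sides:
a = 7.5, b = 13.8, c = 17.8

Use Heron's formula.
s = (7.5 + 13.8 + 17.8)/2 = 39.1/2 = 19.55
s − a = 12.05, s − b = 5.75, s − c = 1.75
s(s−a)(s−b)(s−c) = 19.55·12.05·5.75·1.75 ≈ 2370.5
Area = √2370.5 ≈ 48.6878

Area = 48.69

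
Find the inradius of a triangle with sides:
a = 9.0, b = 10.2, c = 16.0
r = Area/s where s is the semi-perimeter.
s = (9.0 + 10.2 + 16.0)/2 = 35.2/2 = 17.6
Area = √(s(s−a)(s−b)(s−c)) = √(17.6·8.6·7.4·1.6) ≈ √1792.1 ≈ 42.3332
r ≈ 42.3332/17.6 ≈ 2.4053

r = 2.405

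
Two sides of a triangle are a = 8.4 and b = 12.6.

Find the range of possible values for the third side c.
Triangle inequality: |a − b| < c < a + b
|a − b| = |8.4 − 12.6| = 4.2
a + b = 8.4 + 12.6 = 21

4.2 < c < 21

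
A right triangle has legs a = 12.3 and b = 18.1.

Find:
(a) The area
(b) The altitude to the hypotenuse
(a) The legs are perpendicular, so Area = ½·a·b = ½·12.3·18.1 = ½·222.63 = 111.315
(b) Hypotenuse c = √(a² + b²) = √(151.29 + 327.61) = √478.9 ≈ 21.8838
    Area = ½·c·h_c  ⇒  h_c = 2·Area/c = 222.63/21.8838 ≈ 10.1733

Area = 111.315, h_c = 10.17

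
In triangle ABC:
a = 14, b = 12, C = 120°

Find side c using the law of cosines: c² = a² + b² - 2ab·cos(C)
c² = 14² + 12² − 2·14·12·cos(120°)
cos(120°) ≈ -0.5
c² ≈ 196 + 144 − 336·(-0.5) ≈ 340 + 168 ≈ 508
c ≈ √508 ≈ 22.5389

c = 22.54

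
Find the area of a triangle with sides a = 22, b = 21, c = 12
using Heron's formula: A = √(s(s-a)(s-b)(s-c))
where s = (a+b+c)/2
s = (22 + 21 + 12)/2 = 55/2 = 27.5
s − a = 5.5, s − b = 6.5, s − c = 15.5
s(s−a)(s−b)(s−c) = 27.5·5.5·6.5·15.5 = 15238.4375
Area = √15238.4375 ≈ 123.444

s = 27.5, Area = 123.4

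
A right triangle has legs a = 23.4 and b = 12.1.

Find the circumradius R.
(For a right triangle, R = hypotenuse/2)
Hypotenuse c = √(a² + b²) = √(547.56 + 146.41) = √693.97 ≈ 26.3433
R = c/2 ≈ 26.3433/2 ≈ 13.1717

R = 13.17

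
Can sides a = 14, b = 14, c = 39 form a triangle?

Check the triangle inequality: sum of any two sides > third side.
a + b vs c: 14 + 14 = 28 ≤ 39  ✗
a + c vs b: 14 + 39 = 53 > 14  ✓
b + c vs a: 14 + 39 = 53 > 14  ✓

No: 14 + 14 = 28 is not > 39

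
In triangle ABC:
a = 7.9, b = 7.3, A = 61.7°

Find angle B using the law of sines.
a/sin(A) = b/sin(B)  ⇒  sin(B) = b·sin(A)/a = 7.3·sin(61.7°)/7.9
sin(61.7°) ≈ 0.880477
sin(B) ≈ 7.3·0.880477/7.9 ≈ 6.42748/7.9 ≈ 0.813606
B = arcsin(0.813606) ≈ 54.4497°
(Since b ≤ a we need B ≤ A, so the obtuse alternative 180° − 54.4497° ≈ 125.55° is rejected.)

B = 54.45°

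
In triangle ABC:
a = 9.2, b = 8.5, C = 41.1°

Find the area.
Two sides and the included angle (SAS): A = ½·a·b·sin(C) = ½·9.2·8.5·sin(41.1°)
sin(41.1°) ≈ 0.657375
A ≈ ½·78.2·0.657375 = 39.1·0.657375 ≈ 25.7034

Area = 25.7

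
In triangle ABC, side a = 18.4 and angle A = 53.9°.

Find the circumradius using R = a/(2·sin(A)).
R = a/(2·sin(A)) = 18.4/(2·sin(53.9°))
sin(53.9°) ≈ 0.80799
R ≈ 18.4/(2·0.80799) = 18.4/1.61598 ≈ 11.3863

R = 11.39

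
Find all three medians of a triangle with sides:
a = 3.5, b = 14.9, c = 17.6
Median formula: m_a = ½√(2b² + 2c² − a²) (and cyclically). a² = 12.25, b² = 222.01, c² = 309.76.
m_a = ½√(2·222.01 + 2·309.76 − 12.25) = ½√1051.29 ≈ ½·32.4236 ≈ 16.2118
m_b = ½√(2·12.25 + 2·309.76 − 222.01) = ½√422.01 ≈ ½·20.5429 ≈ 10.2714
m_c = ½√(2·12.25 + 2·222.01 − 309.76) = ½√158.76 ≈ ½·12.6 ≈ 6.3

m_a = 16.21, m_b = 10.27, m_c = 6.3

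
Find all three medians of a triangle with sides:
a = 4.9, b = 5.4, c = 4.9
Median formula: m_a = ½√(2b² + 2c² − a²) (and cyclically). a² = 24.01, b² = 29.16, c² = 24.01.
m_a = ½√(2·29.16 + 2·24.01 − 24.01) = ½√82.33 ≈ ½·9.07359 ≈ 4.53679
m_b = ½√(2·24.01 + 2·24.01 − 29.16) = ½√66.88 ≈ ½·8.17802 ≈ 4.08901
m_c = ½√(2·24.01 + 2·29.16 − 24.01) = ½√82.33 ≈ ½·9.07359 ≈ 4.53679

m_a = 4.537, m_b = 4.089, m_c = 4.537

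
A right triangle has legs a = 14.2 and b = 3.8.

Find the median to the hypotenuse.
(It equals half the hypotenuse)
Hypotenuse c = √(a² + b²) = √(201.64 + 14.44) = √216.08 ≈ 14.6997
Median to hypotenuse = c/2 ≈ 14.6997/2 ≈ 7.34983

Median = 7.35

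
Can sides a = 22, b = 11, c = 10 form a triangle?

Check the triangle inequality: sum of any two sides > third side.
a + b vs c: 22 + 11 = 33 > 10  ✓
a + c vs b: 22 + 10 = 32 > 11  ✓
b + c vs a: 11 + 10 = 21 ≤ 22  ✗

No: 11 + 10 = 21 is not > 22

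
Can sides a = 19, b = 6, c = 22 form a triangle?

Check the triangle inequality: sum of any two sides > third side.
a + b vs c: 19 + 6 = 25 > 22  ✓
a + c vs b: 19 + 22 = 41 > 6  ✓
b + c vs a: 6 + 22 = 28 > 19  ✓

Yes, triangle inequality satisfied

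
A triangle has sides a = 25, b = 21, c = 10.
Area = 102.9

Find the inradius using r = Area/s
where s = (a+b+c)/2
s = (25 + 21 + 10)/2 = 56/2 = 28
r = Area/s = 102.9/28 ≈ 3.675

r = 3.675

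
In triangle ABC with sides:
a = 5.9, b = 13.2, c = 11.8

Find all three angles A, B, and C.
Law of cosines for each angle (a² = 34.81, b² = 174.24, c² = 139.24):
cos(A) = (b² + c² − a²)/(2bc) = (174.24 + 139.24 − 34.81)/(2·13.2·11.8) = 278.67/311.52 ≈ 0.894549  ⇒  A ≈ 26.5494°
cos(B) = (a² + c² − b²)/(2ac) = (34.81 + 139.24 − 174.24)/(2·5.9·11.8) = -0.19/139.24 ≈ -0.00136455  ⇒  B ≈ 90.0782°
cos(C) = (a² + b² − c²)/(2ab) = (34.81 + 174.24 − 139.24)/(2·5.9·13.2) = 69.81/155.76 ≈ 0.44819  ⇒  C ≈ 63.3724°
Check: A + B + C ≈ 180°

A = 26.55°, B = 90.08°, C = 63.37°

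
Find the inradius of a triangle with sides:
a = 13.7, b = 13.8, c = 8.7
r = Area/s where s is the semi-perimeter.
s = (13.7 + 13.8 + 8.7)/2 = 36.2/2 = 18.1
Area = √(s(s−a)(s−b)(s−c)) = √(18.1·4.4·4.3·9.4) ≈ √3219.05 ≈ 56.7367
r ≈ 56.7367/18.1 ≈ 3.13462

r = 3.135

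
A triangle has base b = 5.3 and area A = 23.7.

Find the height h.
A = ½·b·h  ⇒  h = 2A/b = 2·23.7/5.3 = 47.4/5.3 ≈ 8.9434

h = 8.943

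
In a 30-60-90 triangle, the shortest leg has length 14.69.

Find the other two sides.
In a 30-60-90 triangle the sides are in ratio 1 : √3 : 2 (short leg : long leg : hypotenuse).
Long leg = 14.69·√3 ≈ 14.69·1.73205 ≈ 25.4438
Hypotenuse = 2·14.69 = 29.38

Long leg = 14.69√3 = 25.44, Hypotenuse = 29.38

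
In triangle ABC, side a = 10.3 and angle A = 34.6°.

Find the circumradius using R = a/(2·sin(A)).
R = a/(2·sin(A)) = 10.3/(2·sin(34.6°))
sin(34.6°) ≈ 0.567844
R ≈ 10.3/(2·0.567844) = 10.3/1.13569 ≈ 9.0694

R = 9.069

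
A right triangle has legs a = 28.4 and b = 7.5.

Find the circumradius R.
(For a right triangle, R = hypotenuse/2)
Hypotenuse c = √(a² + b²) = √(806.56 + 56.25) = √862.81 ≈ 29.3736
R = c/2 ≈ 29.3736/2 ≈ 14.6868

R = 14.69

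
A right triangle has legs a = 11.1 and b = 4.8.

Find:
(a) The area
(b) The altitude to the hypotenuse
(a) The legs are perpendicular, so Area = ½·a·b = ½·11.1·4.8 = ½·53.28 = 26.64
(b) Hypotenuse c = √(a² + b²) = √(123.21 + 23.04) = √146.25 ≈ 12.0934
    Area = ½·c·h_c  ⇒  h_c = 2·Area/c = 53.28/12.0934 ≈ 4.40571

Area = 26.64, h_c = 4.406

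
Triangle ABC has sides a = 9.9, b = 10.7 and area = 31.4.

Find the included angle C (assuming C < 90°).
Area = ½·a·b·sin(C)  ⇒  sin(C) = 2·Area/(a·b) = 2·31.4/(9.9·10.7) = 62.8/105.93 ≈ 0.592844
C = arcsin(0.592844) ≈ 36.3591° (taking the acute solution since C < 90°)

C = 36.36°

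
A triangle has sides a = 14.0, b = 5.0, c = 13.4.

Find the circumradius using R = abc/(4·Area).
First find the area with Heron's formula.
s = (14.0 + 5.0 + 13.4)/2 = 16.2
Area = √(s(s−a)(s−b)(s−c)) = √(16.2·2.2·11.2·2.8) ≈ √1117.67 ≈ 33.4316
abc = 14.0·5.0·13.4 = 938
R = abc/(4·Area) ≈ 938/(4·33.4316) = 938/133.726 ≈ 7.01433

R = 7.014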